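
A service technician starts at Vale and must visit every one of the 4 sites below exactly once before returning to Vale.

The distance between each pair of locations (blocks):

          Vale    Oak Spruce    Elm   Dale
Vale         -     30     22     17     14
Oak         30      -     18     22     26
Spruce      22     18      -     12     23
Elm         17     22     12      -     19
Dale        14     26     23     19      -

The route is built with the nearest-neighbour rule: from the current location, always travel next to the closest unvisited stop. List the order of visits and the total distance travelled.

Nearest-neighbour total = 93 blocks; route Vale → Dale → Elm → Spruce → Oak → Vale.

Vale → [Dale:14 / Elm:17 / Spruce:22 / Oak:30] → Dale (14)
Dale → [Elm:19 / Spruce:23 / Oak:26] → Elm (19)
Elm → [Spruce:12 / Oak:22] → Spruce (12)
Spruce → [Oak:18] → Oak (18)
Return Oak→Vale: 30.
Total = 14 + 19 + 12 + 18 + 30 = 93.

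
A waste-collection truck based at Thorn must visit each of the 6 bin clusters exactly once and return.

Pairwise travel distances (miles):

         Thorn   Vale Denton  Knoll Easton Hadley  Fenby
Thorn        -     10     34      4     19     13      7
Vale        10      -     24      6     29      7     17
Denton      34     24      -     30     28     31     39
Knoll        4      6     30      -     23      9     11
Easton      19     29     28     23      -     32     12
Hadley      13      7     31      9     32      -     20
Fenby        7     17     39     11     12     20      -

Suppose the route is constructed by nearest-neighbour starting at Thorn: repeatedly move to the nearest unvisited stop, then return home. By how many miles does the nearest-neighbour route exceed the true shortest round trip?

20 miles longer than the optimal tour.

Thorn: Knoll=4, Fenby=7, Vale=10, Hadley=13, Easton=19, Denton=34 ⇒ Knoll
Knoll: Vale=6, Hadley=9, Fenby=11, Easton=23, Denton=30 ⇒ Vale
Vale: Hadley=7, Fenby=17, Denton=24, Easton=29 ⇒ Hadley
Hadley: Fenby=20, Denton=31, Easton=32 ⇒ Fenby
Fenby: Easton=12, Denton=39 ⇒ Easton
Easton: Denton=28 ⇒ Denton
NN route Thorn → Knoll → Vale → Hadley → Fenby → Easton → Denton → Thorn costs 111.
Optimal: Thorn → Knoll → Hadley → Vale → Denton → Easton → Fenby → Thorn costs 91 (by enumerating all 360 distinct tours).
Excess = 111 − 91 = 20.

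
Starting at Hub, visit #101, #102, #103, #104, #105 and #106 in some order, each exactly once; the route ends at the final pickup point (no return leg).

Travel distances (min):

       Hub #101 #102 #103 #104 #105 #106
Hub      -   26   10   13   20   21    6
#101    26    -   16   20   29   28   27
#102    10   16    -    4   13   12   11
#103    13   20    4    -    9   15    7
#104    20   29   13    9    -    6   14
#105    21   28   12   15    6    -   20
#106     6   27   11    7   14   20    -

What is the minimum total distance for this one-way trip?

There are 6! = 720 possible orderings.
Hub - #101 - #102 - #103 - #104 - #105 - #106: 26+16+4+9+6+20 = 81
Hub - #101 - #102 - #103 - #104 - #106 - #105: 26+16+4+9+14+20 = 89
Hub - #101 - #102 - #103 - #105 - #104 - #106: 26+16+4+15+6+14 = 81
Hub - #101 - #102 - #103 - #105 - #106 - #104: 26+16+4+15+20+14 = 95
Hub - #101 - #102 - #103 - #106 - #104 - #105: 26+16+4+7+14+6 = 73
Hub - #101 - #102 - #103 - #106 - #105 - #104: 26+16+4+7+20+6 = 79
Hub - #101 - #102 - #104 - #103 - #105 - #106: 26+16+13+9+15+20 = 99
Hub - #101 - #102 - #104 - #103 - #106 - #105: 26+16+13+9+7+20 = 91
… (712 more)
Hub - #106 - #103 - #104 - #105 - #102 - #101: 6+7+9+6+12+16 = 56  ← best
The minimum is 56.
One shortest path: Hub → #106 → #103 → #104 → #105 → #102 → #101.

Shortest open route: 56 min.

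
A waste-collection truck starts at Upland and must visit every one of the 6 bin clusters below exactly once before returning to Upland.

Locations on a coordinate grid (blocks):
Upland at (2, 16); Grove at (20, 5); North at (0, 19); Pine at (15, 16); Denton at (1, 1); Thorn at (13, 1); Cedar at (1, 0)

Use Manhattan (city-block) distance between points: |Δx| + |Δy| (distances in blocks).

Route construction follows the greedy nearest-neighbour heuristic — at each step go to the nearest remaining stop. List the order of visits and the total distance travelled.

Total distance 80 blocks via the nearest-neighbour route Upland → North → Pine → Grove → Thorn → Denton → Cedar → Upland.

At Upland the remaining stops are North 5, Pine 13, Denton 16, Cedar 17, Thorn 26, Grove 29; go to North.
At North the remaining stops are Pine 18, Denton 19, Cedar 20, Thorn 31, Grove 34; go to Pine.
At Pine the remaining stops are Grove 16, Thorn 17, Denton 29, Cedar 30; go to Grove.
At Grove the remaining stops are Thorn 11, Denton 23, Cedar 24; go to Thorn.
At Thorn the remaining stops are Denton 12, Cedar 13; go to Denton.
At Denton the remaining stops are Cedar 1; go to Cedar.
Return Cedar→Upland: 17.
Total = 5 + 18 + 16 + 11 + 12 + 1 + 17 = 80.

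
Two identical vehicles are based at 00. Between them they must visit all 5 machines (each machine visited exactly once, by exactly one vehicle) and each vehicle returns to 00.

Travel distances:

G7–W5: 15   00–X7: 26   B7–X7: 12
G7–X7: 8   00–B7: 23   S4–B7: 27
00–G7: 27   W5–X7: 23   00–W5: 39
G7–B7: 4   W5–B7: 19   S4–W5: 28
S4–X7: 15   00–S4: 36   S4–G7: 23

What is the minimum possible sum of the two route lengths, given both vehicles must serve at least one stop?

Check every non-empty split of the stops between the two vehicles; for each half take its own optimal tour:
  {S4} + {G7, W5, B7, X7}: 72 + 91 = 163
  {G7} + {S4, W5, B7, X7}: 54 + 111 = 165
  {S4, G7} + {W5, B7, X7}: 86 + 91 = 177
  {W5} + {S4, G7, B7, X7}: 78 + 86 = 164
  {S4, W5} + {G7, B7, X7}: 103 + 61 = 164
  {G7, W5} + {S4, B7, X7}: 81 + 86 = 167
  … (15 splits in total)
  {B7} + {S4, G7, W5, X7}: 46 + 111 = 157  ← best
Best: vehicle 1 00 → B7 → 00 = 46; vehicle 2 00 → G7 → W5 → S4 → X7 → 00 = 111; combined 157.

157 — the smallest possible combined total.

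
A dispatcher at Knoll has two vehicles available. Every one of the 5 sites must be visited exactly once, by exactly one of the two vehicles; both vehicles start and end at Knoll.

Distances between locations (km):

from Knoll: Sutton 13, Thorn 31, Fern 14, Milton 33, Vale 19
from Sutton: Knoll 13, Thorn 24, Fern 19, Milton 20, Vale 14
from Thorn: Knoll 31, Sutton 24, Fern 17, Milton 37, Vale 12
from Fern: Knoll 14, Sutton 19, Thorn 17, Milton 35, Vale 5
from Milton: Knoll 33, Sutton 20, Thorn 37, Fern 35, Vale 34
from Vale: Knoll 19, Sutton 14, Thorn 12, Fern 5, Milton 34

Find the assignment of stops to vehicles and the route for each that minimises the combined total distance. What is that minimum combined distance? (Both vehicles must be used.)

127 km — the smallest possible combined total.

Try each way of splitting the stops between the two vehicles (each non-empty) and, for each split, find the best tour for each vehicle:
  {Sutton} + {Thorn, Fern, Milton, Vale}: 26 + 101 = 127
  {Thorn} + {Sutton, Fern, Milton, Vale}: 62 + 86 = 148
  {Sutton, Thorn} + {Fern, Milton, Vale}: 68 + 86 = 154
  {Fern} + {Sutton, Thorn, Milton, Vale}: 28 + 101 = 129
  {Sutton, Fern} + {Thorn, Milton, Vale}: 46 + 101 = 147
  {Thorn, Fern} + {Sutton, Milton, Vale}: 62 + 86 = 148
  … (15 splits in total)
Best: vehicle 1 Knoll → Sutton → Knoll = 26; vehicle 2 Knoll → Fern → Vale → Thorn → Milton → Knoll = 101; combined 127.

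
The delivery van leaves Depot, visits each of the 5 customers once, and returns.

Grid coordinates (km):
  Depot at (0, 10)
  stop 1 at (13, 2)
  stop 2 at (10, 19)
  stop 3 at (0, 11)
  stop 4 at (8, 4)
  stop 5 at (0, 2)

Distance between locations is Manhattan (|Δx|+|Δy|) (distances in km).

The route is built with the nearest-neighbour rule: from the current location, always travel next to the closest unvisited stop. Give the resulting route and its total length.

At Depot the remaining stops are stop 3 1, stop 5 8, stop 4 14, stop 2 19, stop 1 21; go to stop 3.
At stop 3 the remaining stops are stop 5 9, stop 4 15, stop 2 18, stop 1 22; go to stop 5.
At stop 5 the remaining stops are stop 4 10, stop 1 13, stop 2 27; go to stop 4.
At stop 4 the remaining stops are stop 1 7, stop 2 17; go to stop 1.
At stop 1 the remaining stops are stop 2 20; go to stop 2.
Return stop 2→Depot: 19.
Total = 1 + 9 + 10 + 7 + 20 + 19 = 66.

66 km along Depot → stop 3 → stop 5 → stop 4 → stop 1 → stop 2 → Depot.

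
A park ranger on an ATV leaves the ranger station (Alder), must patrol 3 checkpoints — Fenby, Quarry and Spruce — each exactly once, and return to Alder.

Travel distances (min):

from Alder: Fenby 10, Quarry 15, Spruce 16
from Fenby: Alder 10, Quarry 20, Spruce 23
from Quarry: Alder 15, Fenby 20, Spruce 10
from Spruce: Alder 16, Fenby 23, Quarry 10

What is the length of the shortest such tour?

With 3 stops there are 3!/2 = 3 distinct round trips (a route and its reverse cost the same).
Alder-Fenby-Quarry-Spruce-Alder: 10+20+10+16 = 56
Alder-Fenby-Spruce-Quarry-Alder: 10+23+10+15 = 58
Alder-Quarry-Fenby-Spruce-Alder: 15+20+23+16 = 74
The minimum is 56.
One optimal route: Alder → Fenby → Quarry → Spruce → Alder (or its reverse).

56 min — the shortest possible round trip.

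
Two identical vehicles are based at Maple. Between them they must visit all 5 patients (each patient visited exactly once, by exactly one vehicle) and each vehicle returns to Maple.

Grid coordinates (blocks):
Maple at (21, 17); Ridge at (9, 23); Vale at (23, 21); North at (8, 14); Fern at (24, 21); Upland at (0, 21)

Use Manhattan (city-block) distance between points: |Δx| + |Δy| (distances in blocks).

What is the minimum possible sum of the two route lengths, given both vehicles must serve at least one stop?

Check every non-empty split of the stops between the two vehicles; for each half take its own optimal tour:
  {Ridge} + {Vale, North, Fern, Upland}: 36 + 62 = 98
  {Vale} + {Ridge, North, Fern, Upland}: 12 + 66 = 78
  {Ridge, Vale} + {North, Fern, Upland}: 40 + 62 = 102
  {North} + {Ridge, Vale, Fern, Upland}: 32 + 60 = 92
  {Ridge, North} + {Vale, Fern, Upland}: 44 + 56 = 100
  {Vale, North} + {Ridge, Fern, Upland}: 44 + 60 = 104
  … (15 splits in total)
  {Vale, Fern} + {Ridge, North, Upland}: 14 + 60 = 74  ← best
Best: vehicle 1 Maple → Vale → Fern → Maple = 14; vehicle 2 Maple → Ridge → Upland → North → Maple = 60; combined 74.

74 blocks — the smallest possible combined total.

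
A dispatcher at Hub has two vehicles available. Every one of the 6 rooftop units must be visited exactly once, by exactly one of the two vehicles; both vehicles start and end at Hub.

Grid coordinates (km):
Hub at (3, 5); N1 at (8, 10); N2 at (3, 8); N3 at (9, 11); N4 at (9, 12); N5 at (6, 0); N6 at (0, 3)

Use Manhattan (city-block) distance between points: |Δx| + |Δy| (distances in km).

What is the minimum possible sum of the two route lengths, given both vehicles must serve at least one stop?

There are 2^5 − 1 = 31 ways to divide the 6 stops into two non-empty groups. For each, the best each vehicle can do is its own shortest tour through its group:
  {N1} + {N2, N3, N4, N5, N6}: 20 + 42 = 62
  {N2} + {N1, N3, N4, N5, N6}: 6 + 42 = 48
  {N1, N2} + {N3, N4, N5, N6}: 20 + 42 = 62
  {N3} + {N1, N2, N4, N5, N6}: 24 + 42 = 66
  {N1, N3} + {N2, N4, N5, N6}: 24 + 42 = 66
  {N2, N3} + {N1, N4, N5, N6}: 24 + 42 = 66
  … (31 splits in total)
  {N1, N2, N3, N4, N5} + {N6}: 36 + 10 = 46  ← best
Best: vehicle 1 Hub → N2 → N1 → N3 → N4 → N5 → Hub = 36; vehicle 2 Hub → N6 → Hub = 10; combined 46.

Minimum combined distance: 46 km.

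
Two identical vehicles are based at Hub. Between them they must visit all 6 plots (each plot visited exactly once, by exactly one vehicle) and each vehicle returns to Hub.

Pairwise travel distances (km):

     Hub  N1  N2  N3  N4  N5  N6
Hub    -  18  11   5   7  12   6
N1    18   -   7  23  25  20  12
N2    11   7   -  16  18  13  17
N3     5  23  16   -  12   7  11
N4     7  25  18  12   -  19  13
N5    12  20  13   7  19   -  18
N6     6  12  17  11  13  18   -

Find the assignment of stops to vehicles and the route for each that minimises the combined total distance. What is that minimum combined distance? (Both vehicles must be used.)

64 km — the smallest possible combined total.

Check every non-empty split of the stops between the two vehicles; for each half take its own optimal tour:
  {N1} + {N2, N3, N4, N5, N6}: 36 + 62 = 98
  {N2} + {N1, N3, N4, N5, N6}: 22 + 64 = 86
  {N1, N2} + {N3, N4, N5, N6}: 36 + 50 = 86
  {N3} + {N1, N2, N4, N5, N6}: 10 + 64 = 74
  {N1, N3} + {N2, N4, N5, N6}: 46 + 62 = 108
  {N2, N3} + {N1, N4, N5, N6}: 32 + 64 = 96
  … (31 splits in total)
  {N4} + {N1, N2, N3, N5, N6}: 14 + 50 = 64  ← best
Best: vehicle 1 Hub → N4 → Hub = 14; vehicle 2 Hub → N3 → N5 → N2 → N1 → N6 → Hub = 50; combined 64.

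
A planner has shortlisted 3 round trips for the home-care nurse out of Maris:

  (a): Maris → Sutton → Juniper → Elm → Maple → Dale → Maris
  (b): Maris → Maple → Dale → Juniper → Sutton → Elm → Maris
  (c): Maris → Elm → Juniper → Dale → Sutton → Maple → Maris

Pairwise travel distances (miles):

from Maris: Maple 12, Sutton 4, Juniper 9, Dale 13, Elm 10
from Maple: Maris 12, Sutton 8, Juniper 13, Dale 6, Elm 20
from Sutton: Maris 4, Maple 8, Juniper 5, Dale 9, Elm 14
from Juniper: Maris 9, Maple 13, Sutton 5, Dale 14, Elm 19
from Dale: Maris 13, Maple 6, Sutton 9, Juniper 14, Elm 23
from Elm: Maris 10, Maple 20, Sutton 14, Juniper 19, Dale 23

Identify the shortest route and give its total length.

61 miles — (b) is the shortest.

(a): 4 + 5 + 19 + 20 + 6 + 13 = 67
(b): 12 + 6 + 14 + 5 + 14 + 10 = 61
(c): 10 + 19 + 14 + 9 + 8 + 12 = 72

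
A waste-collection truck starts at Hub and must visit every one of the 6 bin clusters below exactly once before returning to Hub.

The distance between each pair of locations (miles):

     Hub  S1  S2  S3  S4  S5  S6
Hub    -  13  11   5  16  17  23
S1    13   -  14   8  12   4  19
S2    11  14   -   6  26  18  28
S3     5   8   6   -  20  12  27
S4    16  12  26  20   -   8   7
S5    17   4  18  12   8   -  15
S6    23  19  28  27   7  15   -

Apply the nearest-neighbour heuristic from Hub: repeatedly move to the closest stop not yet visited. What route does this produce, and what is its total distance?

Total distance 67 miles via the nearest-neighbour route Hub → S3 → S2 → S1 → S5 → S4 → S6 → Hub.

Hub → [S3:5 / S2:11 / S1:13 / S4:16 / S5:17 / S6:23] → S3 (5)
S3 → [S2:6 / S1:8 / S5:12 / S4:20 / S6:27] → S2 (6)
S2 → [S1:14 / S5:18 / S4:26 / S6:28] → S1 (14)
S1 → [S5:4 / S4:12 / S6:19] → S5 (4)
S5 → [S4:8 / S6:15] → S4 (8)
S4 → [S6:7] → S6 (7)
Return S6→Hub: 23.
Total = 5 + 6 + 14 + 4 + 8 + 7 + 23 = 67.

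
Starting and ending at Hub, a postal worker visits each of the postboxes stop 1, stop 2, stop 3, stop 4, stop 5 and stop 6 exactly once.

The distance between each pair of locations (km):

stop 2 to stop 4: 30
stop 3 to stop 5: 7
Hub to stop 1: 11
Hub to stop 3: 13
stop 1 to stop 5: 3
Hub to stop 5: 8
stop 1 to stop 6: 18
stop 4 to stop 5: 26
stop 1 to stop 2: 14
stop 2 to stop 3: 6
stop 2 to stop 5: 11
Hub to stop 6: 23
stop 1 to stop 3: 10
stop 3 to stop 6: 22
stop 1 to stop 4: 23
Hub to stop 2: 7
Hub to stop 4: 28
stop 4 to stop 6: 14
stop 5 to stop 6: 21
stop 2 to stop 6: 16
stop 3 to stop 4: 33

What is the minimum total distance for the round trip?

With 6 stops there are 6!/2 = 360 distinct round trips (a route and its reverse cost the same).
Hub → stop 1 → stop 2 → stop 3 → stop 4 → stop 5 → stop 6 → Hub: 11+14+6+33+26+21+23 = 134
Hub → stop 1 → stop 2 → stop 3 → stop 4 → stop 6 → stop 5 → Hub: 11+14+6+33+14+21+8 = 107
Hub → stop 1 → stop 2 → stop 3 → stop 5 → stop 4 → stop 6 → Hub: 11+14+6+7+26+14+23 = 101
Hub → stop 1 → stop 2 → stop 3 → stop 5 → stop 6 → stop 4 → Hub: 11+14+6+7+21+14+28 = 101
Hub → stop 1 → stop 2 → stop 3 → stop 6 → stop 4 → stop 5 → Hub: 11+14+6+22+14+26+8 = 101
Hub → stop 1 → stop 2 → stop 3 → stop 6 → stop 5 → stop 4 → Hub: 11+14+6+22+21+26+28 = 128
Hub → stop 1 → stop 2 → stop 4 → stop 3 → stop 5 → stop 6 → Hub: 11+14+30+33+7+21+23 = 139
Hub → stop 1 → stop 2 → stop 4 → stop 3 → stop 6 → stop 5 → Hub: 11+14+30+33+22+21+8 = 139
… (352 more)
Hub → stop 2 → stop 3 → stop 5 → stop 1 → stop 4 → stop 6 → Hub: 7+6+7+3+23+14+23 = 83  ← best
The minimum is 83.
One optimal route: Hub → stop 2 → stop 3 → stop 5 → stop 1 → stop 4 → stop 6 → Hub (or its reverse).

83 km — the shortest possible round trip.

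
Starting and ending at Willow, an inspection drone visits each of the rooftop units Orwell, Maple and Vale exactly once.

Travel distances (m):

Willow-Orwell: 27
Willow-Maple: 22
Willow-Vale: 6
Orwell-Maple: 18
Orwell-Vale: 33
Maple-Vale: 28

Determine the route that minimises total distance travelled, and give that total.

Shortest round trip = 79 m.

With 3 stops there are 3!/2 = 3 distinct round trips (a route and its reverse cost the same).
Willow → Orwell → Maple → Vale → Willow: 27+18+28+6 = 79
Willow → Orwell → Vale → Maple → Willow: 27+33+28+22 = 110
Willow → Maple → Orwell → Vale → Willow: 22+18+33+6 = 79
The minimum is 79.
One optimal route: Willow → Orwell → Maple → Vale → Willow (or its reverse).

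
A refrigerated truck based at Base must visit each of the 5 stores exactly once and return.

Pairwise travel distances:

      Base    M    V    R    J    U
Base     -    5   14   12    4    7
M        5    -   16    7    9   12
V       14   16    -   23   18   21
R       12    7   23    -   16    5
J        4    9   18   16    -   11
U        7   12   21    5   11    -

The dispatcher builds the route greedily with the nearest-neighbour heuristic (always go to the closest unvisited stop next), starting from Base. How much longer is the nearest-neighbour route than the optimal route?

The nearest-neighbour route is 3 longer than optimal.

From Base: J=4, M=5, U=7, R=12, V=14 → choose J (4).
From J: M=9, U=11, R=16, V=18 → choose M (9).
From M: R=7, U=12, V=16 → choose R (7).
From R: U=5, V=23 → choose U (5).
From U: V=21 → choose V (21).
NN route Base → J → M → R → U → V → Base costs 60.
Optimal: Base → V → M → R → U → J → Base costs 57 (by enumerating all 60 distinct tours).
Excess = 60 − 57 = 3.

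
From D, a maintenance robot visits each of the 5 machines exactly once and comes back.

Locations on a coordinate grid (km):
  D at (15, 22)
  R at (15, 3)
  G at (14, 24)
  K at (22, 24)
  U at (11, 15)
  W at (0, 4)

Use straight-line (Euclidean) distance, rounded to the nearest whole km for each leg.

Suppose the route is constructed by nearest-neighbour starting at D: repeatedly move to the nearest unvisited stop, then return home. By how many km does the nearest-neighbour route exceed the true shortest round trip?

From D: G=2, K=7, U=8, R=19, W=23 → choose G (2).
From G: K=8, U=9, R=21, W=24 → choose K (8).
From K: U=14, R=22, W=30 → choose U (14).
From U: R=13, W=16 → choose R (13).
From R: W=15 → choose W (15).
NN route D → G → K → U → R → W → D costs 75.
Optimal: D → G → K → R → W → U → D costs 71 (by enumerating all 60 distinct tours).
Excess = 75 − 71 = 4.

The nearest-neighbour route is 4 km longer than optimal.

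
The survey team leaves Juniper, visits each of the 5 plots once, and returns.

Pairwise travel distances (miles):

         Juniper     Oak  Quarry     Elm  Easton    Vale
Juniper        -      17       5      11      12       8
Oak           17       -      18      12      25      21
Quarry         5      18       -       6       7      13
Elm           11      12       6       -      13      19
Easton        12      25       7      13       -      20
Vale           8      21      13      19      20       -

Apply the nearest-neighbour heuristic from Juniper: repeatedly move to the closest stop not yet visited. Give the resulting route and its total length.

Total distance 76 miles via the nearest-neighbour route Juniper → Quarry → Elm → Oak → Vale → Easton → Juniper.

At Juniper the remaining stops are Quarry 5, Vale 8, Elm 11, Easton 12, Oak 17; go to Quarry.
At Quarry the remaining stops are Elm 6, Easton 7, Vale 13, Oak 18; go to Elm.
At Elm the remaining stops are Oak 12, Easton 13, Vale 19; go to Oak.
At Oak the remaining stops are Vale 21, Easton 25; go to Vale.
At Vale the remaining stops are Easton 20; go to Easton.
Return Easton→Juniper: 12.
Total = 5 + 6 + 12 + 21 + 20 + 12 = 76.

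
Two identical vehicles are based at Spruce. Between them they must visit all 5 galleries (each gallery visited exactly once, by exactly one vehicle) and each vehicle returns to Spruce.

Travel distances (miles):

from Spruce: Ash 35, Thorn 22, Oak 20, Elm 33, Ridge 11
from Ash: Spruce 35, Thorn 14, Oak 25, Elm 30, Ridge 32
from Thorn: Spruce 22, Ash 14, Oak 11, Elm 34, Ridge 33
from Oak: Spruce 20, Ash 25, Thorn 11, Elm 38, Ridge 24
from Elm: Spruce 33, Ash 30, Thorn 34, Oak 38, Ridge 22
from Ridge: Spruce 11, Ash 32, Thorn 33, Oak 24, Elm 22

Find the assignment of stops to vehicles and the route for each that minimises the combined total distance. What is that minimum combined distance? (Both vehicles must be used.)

Try each way of splitting the stops between the two vehicles (each non-empty) and, for each split, find the best tour for each vehicle:
  {Ash} + {Thorn, Oak, Elm, Ridge}: 70 + 98 = 168
  {Thorn} + {Ash, Oak, Elm, Ridge}: 44 + 108 = 152
  {Ash, Thorn} + {Oak, Elm, Ridge}: 71 + 91 = 162
  {Oak} + {Ash, Thorn, Elm, Ridge}: 40 + 99 = 139
  {Ash, Oak} + {Thorn, Elm, Ridge}: 80 + 89 = 169
  {Thorn, Oak} + {Ash, Elm, Ridge}: 53 + 98 = 151
  … (15 splits in total)
  {Ash, Thorn, Oak, Elm} + {Ridge}: 108 + 22 = 130  ← best
Best: vehicle 1 Spruce → Oak → Thorn → Ash → Elm → Spruce = 108; vehicle 2 Spruce → Ridge → Spruce = 22; combined 130.

Minimum combined distance: 130 miles.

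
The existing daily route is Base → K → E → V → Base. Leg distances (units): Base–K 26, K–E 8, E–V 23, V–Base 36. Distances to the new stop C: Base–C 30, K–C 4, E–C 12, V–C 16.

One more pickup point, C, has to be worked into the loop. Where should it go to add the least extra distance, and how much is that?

Insertion cost between consecutive stops i–j is d(i,C) + d(C,j) − d(i,j):
  between Base and K: 30 + 4 − 26 = 8
  between K and E: 4 + 12 − 8 = 8
  between E and V: 12 + 16 − 23 = 5
  between V and Base: 16 + 30 − 36 = 10
Cheapest insertion is between E and V, adding 5.
New total = 93 + 5 = 98.

+5 — insert C between E and V.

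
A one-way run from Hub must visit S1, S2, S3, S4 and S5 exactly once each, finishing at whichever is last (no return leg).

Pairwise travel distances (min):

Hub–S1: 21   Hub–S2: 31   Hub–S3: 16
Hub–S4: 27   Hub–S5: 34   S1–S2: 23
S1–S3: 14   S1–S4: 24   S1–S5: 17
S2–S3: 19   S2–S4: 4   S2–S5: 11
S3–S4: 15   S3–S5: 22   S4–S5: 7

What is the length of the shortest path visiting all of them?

There are 5! = 120 possible orderings.
Hub → S1 → S2 → S3 → S4 → S5: 21+23+19+15+7 = 85
Hub → S1 → S2 → S3 → S5 → S4: 21+23+19+22+7 = 92
Hub → S1 → S2 → S4 → S3 → S5: 21+23+4+15+22 = 85
Hub → S1 → S2 → S4 → S5 → S3: 21+23+4+7+22 = 77
Hub → S1 → S2 → S5 → S3 → S4: 21+23+11+22+15 = 92
Hub → S1 → S2 → S5 → S4 → S3: 21+23+11+7+15 = 77
Hub → S1 → S3 → S2 → S4 → S5: 21+14+19+4+7 = 65
Hub → S1 → S3 → S2 → S5 → S4: 21+14+19+11+7 = 72
Hub → S1 → S3 → S4 → S2 → S5: 21+14+15+4+11 = 65
Hub → S1 → S3 → S4 → S5 → S2: 21+14+15+7+11 = 68
Hub → S1 → S3 → S5 → S2 → S4: 21+14+22+11+4 = 72
Hub → S1 → S3 → S5 → S4 → S2: 21+14+22+7+4 = 68
Hub → S1 → S4 → S2 → S3 → S5: 21+24+4+19+22 = 90
Hub → S1 → S4 → S2 → S5 → S3: 21+24+4+11+22 = 82
… (106 more)
Hub → S3 → S1 → S5 → S4 → S2: 16+14+17+7+4 = 58  ← best
The minimum is 58.
One shortest path: Hub → S3 → S1 → S5 → S4 → S2.

Minimum one-way distance = 58 min.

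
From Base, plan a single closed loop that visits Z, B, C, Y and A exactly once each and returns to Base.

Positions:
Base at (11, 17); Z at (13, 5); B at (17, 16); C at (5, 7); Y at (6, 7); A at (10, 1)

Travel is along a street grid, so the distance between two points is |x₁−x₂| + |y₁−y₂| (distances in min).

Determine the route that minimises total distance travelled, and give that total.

Base - Z - B - C - Y - A - Base: 14+15+21+1+10+17 = 78
Base - Z - B - C - A - Y - Base: 14+15+21+11+10+15 = 86
Base - Z - B - Y - C - A - Base: 14+15+20+1+11+17 = 78
Base - Z - B - Y - A - C - Base: 14+15+20+10+11+16 = 86
Base - Z - B - A - C - Y - Base: 14+15+22+11+1+15 = 78
Base - Z - B - A - Y - C - Base: 14+15+22+10+1+16 = 78
Base - Z - C - B - Y - A - Base: 14+10+21+20+10+17 = 92
Base - Z - C - B - A - Y - Base: 14+10+21+22+10+15 = 92
Base - Z - C - Y - B - A - Base: 14+10+1+20+22+17 = 84
Base - Z - C - Y - A - B - Base: 14+10+1+10+22+7 = 64
Base - Z - C - A - B - Y - Base: 14+10+11+22+20+15 = 92
Base - Z - C - A - Y - B - Base: 14+10+11+10+20+7 = 72
Base - Z - Y - B - C - A - Base: 14+9+20+21+11+17 = 92
Base - Z - Y - B - A - C - Base: 14+9+20+22+11+16 = 92
… (46 more)
Base - B - Z - A - C - Y - Base: 7+15+7+11+1+15 = 56  ← best
The minimum is 56.
One optimal route: Base → B → Z → A → C → Y → Base (or its reverse).

Shortest round trip = 56 min.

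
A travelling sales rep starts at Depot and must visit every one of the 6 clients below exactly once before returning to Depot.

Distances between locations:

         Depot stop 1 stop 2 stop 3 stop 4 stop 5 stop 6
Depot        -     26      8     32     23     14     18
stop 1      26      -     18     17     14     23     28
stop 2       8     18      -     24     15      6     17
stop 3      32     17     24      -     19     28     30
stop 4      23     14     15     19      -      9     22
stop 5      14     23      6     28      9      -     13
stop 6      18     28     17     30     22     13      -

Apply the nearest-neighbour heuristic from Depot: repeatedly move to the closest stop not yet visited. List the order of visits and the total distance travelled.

At Depot the remaining stops are stop 2 8, stop 5 14, stop 6 18, stop 4 23, stop 1 26, stop 3 32; go to stop 2.
At stop 2 the remaining stops are stop 5 6, stop 4 15, stop 6 17, stop 1 18, stop 3 24; go to stop 5.
At stop 5 the remaining stops are stop 4 9, stop 6 13, stop 1 23, stop 3 28; go to stop 4.
At stop 4 the remaining stops are stop 1 14, stop 3 19, stop 6 22; go to stop 1.
At stop 1 the remaining stops are stop 3 17, stop 6 28; go to stop 3.
At stop 3 the remaining stops are stop 6 30; go to stop 6.
Return stop 6→Depot: 18.
Total = 8 + 6 + 9 + 14 + 17 + 30 + 18 = 102.

Total distance 102 via the nearest-neighbour route Depot → stop 2 → stop 5 → stop 4 → stop 1 → stop 3 → stop 6 → Depot.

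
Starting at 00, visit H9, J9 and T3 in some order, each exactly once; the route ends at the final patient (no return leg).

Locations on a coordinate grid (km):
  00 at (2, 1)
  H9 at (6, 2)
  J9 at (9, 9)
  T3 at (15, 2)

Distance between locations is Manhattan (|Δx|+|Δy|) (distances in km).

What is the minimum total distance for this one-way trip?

There are 3! = 6 possible orderings.
00→H9→J9→T3: 5+10+13 = 28
00→H9→T3→J9: 5+9+13 = 27
00→J9→H9→T3: 15+10+9 = 34
00→J9→T3→H9: 15+13+9 = 37
00→T3→H9→J9: 14+9+10 = 33
00→T3→J9→H9: 14+13+10 = 37
The minimum is 27.
One shortest path: 00 → H9 → T3 → J9.

Minimum one-way distance = 27 km.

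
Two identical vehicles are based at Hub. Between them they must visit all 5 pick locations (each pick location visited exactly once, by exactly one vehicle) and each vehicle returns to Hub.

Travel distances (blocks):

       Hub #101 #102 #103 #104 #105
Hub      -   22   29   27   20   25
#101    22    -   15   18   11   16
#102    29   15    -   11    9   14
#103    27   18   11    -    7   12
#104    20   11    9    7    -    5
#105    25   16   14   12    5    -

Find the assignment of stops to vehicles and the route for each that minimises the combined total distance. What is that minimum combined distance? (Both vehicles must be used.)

There are 2^4 − 1 = 15 ways to divide the 5 stops into two non-empty groups. For each, the best each vehicle can do is its own shortest tour through its group:
  {#101} + {#102, #103, #104, #105}: 44 + 77 = 121
  {#102} + {#101, #103, #104, #105}: 58 + 77 = 135
  {#101, #102} + {#103, #104, #105}: 66 + 64 = 130
  {#103} + {#101, #102, #104, #105}: 54 + 76 = 130
  {#101, #103} + {#102, #104, #105}: 67 + 68 = 135
  {#102, #103} + {#101, #104, #105}: 67 + 63 = 130
  … (15 splits in total)
Best: vehicle 1 Hub → #101 → Hub = 44; vehicle 2 Hub → #102 → #103 → #104 → #105 → Hub = 77; combined 121.

Minimum combined distance: 121 blocks.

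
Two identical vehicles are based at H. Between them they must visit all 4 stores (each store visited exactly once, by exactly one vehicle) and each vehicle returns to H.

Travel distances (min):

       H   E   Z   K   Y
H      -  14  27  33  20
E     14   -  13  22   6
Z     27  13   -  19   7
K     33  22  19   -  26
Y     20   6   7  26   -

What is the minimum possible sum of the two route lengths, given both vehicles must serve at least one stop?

107 min — the smallest possible combined total.

There are 2^3 − 1 = 7 ways to divide the 4 stops into two non-empty groups. For each, the best each vehicle can do is its own shortest tour through its group:
  {E} + {Z, K, Y}: 28 + 79 = 107
  {Z} + {E, K, Y}: 54 + 79 = 133
  {E, Z} + {K, Y}: 54 + 79 = 133
  {K} + {E, Z, Y}: 66 + 54 = 120
  {E, K} + {Z, Y}: 69 + 54 = 123
  {Z, K} + {E, Y}: 79 + 40 = 119
  … (7 splits in total)
Best: vehicle 1 H → E → H = 28; vehicle 2 H → K → Z → Y → H = 79; combined 107.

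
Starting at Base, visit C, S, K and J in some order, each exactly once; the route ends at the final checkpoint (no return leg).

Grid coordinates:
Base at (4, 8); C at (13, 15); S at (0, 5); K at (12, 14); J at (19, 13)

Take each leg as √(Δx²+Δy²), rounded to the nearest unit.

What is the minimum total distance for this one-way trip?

There are 4! = 24 possible orderings.
Base → C → S → K → J: 11+16+15+7 = 49
Base → C → S → J → K: 11+16+21+7 = 55
Base → C → K → S → J: 11+1+15+21 = 48
Base → C → K → J → S: 11+1+7+21 = 40
Base → C → J → S → K: 11+6+21+15 = 53
Base → C → J → K → S: 11+6+7+15 = 39
Base → S → C → K → J: 5+16+1+7 = 29
Base → S → C → J → K: 5+16+6+7 = 34
Base → S → K → C → J: 5+15+1+6 = 27
Base → S → K → J → C: 5+15+7+6 = 33
Base → S → J → C → K: 5+21+6+1 = 33
Base → S → J → K → C: 5+21+7+1 = 34
Base → K → C → S → J: 10+1+16+21 = 48
Base → K → C → J → S: 10+1+6+21 = 38
… (10 more)
The minimum is 27.
One shortest path: Base → S → K → C → J.

Shortest open route: 27.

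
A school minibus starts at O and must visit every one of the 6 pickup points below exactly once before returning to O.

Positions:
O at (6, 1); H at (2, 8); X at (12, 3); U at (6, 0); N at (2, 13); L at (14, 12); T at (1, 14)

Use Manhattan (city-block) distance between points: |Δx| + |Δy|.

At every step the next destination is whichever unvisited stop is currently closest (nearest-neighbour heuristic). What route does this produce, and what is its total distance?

Nearest-neighbour total = 54; route O → U → X → L → N → T → H → O.

O → [U:1 / X:8 / H:11 / N:16 / T:18 / L:19] → U (1)
U → [X:9 / H:12 / N:17 / T:19 / L:20] → X (9)
X → [L:11 / H:15 / N:20 / T:22] → L (11)
L → [N:13 / T:15 / H:16] → N (13)
N → [T:2 / H:5] → T (2)
T → [H:7] → H (7)
Return H→O: 11.
Total = 1 + 9 + 11 + 13 + 2 + 7 + 11 = 54.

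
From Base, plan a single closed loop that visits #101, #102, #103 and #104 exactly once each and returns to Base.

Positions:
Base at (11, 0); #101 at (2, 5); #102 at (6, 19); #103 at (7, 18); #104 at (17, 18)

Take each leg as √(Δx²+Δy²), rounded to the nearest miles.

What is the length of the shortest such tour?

Base - #101 - #102 - #103 - #104 - Base: 10+15+1+10+19 = 55
Base - #101 - #102 - #104 - #103 - Base: 10+15+11+10+18 = 64
Base - #101 - #103 - #102 - #104 - Base: 10+14+1+11+19 = 55
Base - #101 - #103 - #104 - #102 - Base: 10+14+10+11+20 = 65
Base - #101 - #104 - #102 - #103 - Base: 10+20+11+1+18 = 60
Base - #101 - #104 - #103 - #102 - Base: 10+20+10+1+20 = 61
Base - #102 - #101 - #103 - #104 - Base: 20+15+14+10+19 = 78
Base - #102 - #101 - #104 - #103 - Base: 20+15+20+10+18 = 83
Base - #102 - #103 - #101 - #104 - Base: 20+1+14+20+19 = 74
Base - #102 - #104 - #101 - #103 - Base: 20+11+20+14+18 = 83
Base - #103 - #101 - #102 - #104 - Base: 18+14+15+11+19 = 77
Base - #103 - #102 - #101 - #104 - Base: 18+1+15+20+19 = 73
The minimum is 55.
One optimal route: Base → #101 → #102 → #103 → #104 → Base (or its reverse).

55 miles — the shortest possible round trip.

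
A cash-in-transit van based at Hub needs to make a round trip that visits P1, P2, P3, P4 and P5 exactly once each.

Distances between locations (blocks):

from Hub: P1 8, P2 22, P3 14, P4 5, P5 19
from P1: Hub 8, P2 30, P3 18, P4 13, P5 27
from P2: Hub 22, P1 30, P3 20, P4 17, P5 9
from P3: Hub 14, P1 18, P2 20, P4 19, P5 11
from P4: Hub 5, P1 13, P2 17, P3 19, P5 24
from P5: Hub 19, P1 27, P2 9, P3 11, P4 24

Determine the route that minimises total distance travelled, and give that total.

Hub→P1→P2→P3→P4→P5→Hub: 8+30+20+19+24+19 = 120
Hub→P1→P2→P3→P5→P4→Hub: 8+30+20+11+24+5 = 98
Hub→P1→P2→P4→P3→P5→Hub: 8+30+17+19+11+19 = 104
Hub→P1→P2→P4→P5→P3→Hub: 8+30+17+24+11+14 = 104
Hub→P1→P2→P5→P3→P4→Hub: 8+30+9+11+19+5 = 82
Hub→P1→P2→P5→P4→P3→Hub: 8+30+9+24+19+14 = 104
Hub→P1→P3→P2→P4→P5→Hub: 8+18+20+17+24+19 = 106
Hub→P1→P3→P2→P5→P4→Hub: 8+18+20+9+24+5 = 84
Hub→P1→P3→P4→P2→P5→Hub: 8+18+19+17+9+19 = 90
Hub→P1→P3→P4→P5→P2→Hub: 8+18+19+24+9+22 = 100
Hub→P1→P3→P5→P2→P4→Hub: 8+18+11+9+17+5 = 68
Hub→P1→P3→P5→P4→P2→Hub: 8+18+11+24+17+22 = 100
Hub→P1→P4→P2→P3→P5→Hub: 8+13+17+20+11+19 = 88
Hub→P1→P4→P2→P5→P3→Hub: 8+13+17+9+11+14 = 72
… (46 more)
The minimum is 68.
One optimal route: Hub → P1 → P3 → P5 → P2 → P4 → Hub (or its reverse).

68 blocks — the shortest possible round trip.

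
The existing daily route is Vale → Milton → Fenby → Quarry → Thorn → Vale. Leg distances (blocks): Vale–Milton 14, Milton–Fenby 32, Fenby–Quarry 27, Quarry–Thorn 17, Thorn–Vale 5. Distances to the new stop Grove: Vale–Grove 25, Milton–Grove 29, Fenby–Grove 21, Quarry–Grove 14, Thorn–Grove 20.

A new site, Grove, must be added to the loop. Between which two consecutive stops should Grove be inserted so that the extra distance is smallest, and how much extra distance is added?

Minimum extra distance: 8 blocks, inserting Grove between Fenby and Quarry.

Insertion cost between consecutive stops i–j is d(i,Grove) + d(Grove,j) − d(i,j):
  between Vale and Milton: 25 + 29 − 14 = 40
  between Milton and Fenby: 29 + 21 − 32 = 18
  between Fenby and Quarry: 21 + 14 − 27 = 8
  between Quarry and Thorn: 14 + 20 − 17 = 17
  between Thorn and Vale: 20 + 25 − 5 = 40
Cheapest insertion is between Fenby and Quarry, adding 8.
New total = 95 + 8 = 103.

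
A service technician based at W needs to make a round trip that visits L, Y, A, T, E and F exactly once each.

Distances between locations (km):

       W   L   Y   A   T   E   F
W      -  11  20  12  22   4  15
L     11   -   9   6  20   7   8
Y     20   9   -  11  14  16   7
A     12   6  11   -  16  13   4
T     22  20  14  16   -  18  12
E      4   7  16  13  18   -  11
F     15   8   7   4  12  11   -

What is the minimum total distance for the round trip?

Shortest round trip = 62 km.

With 6 stops there are 6!/2 = 360 distinct round trips (a route and its reverse cost the same).
W → L → Y → A → T → E → F → W: 11+9+11+16+18+11+15 = 91
W → L → Y → A → T → F → E → W: 11+9+11+16+12+11+4 = 74
W → L → Y → A → E → T → F → W: 11+9+11+13+18+12+15 = 89
W → L → Y → A → E → F → T → W: 11+9+11+13+11+12+22 = 89
W → L → Y → A → F → T → E → W: 11+9+11+4+12+18+4 = 69
W → L → Y → A → F → E → T → W: 11+9+11+4+11+18+22 = 86
W → L → Y → T → A → E → F → W: 11+9+14+16+13+11+15 = 89
W → L → Y → T → A → F → E → W: 11+9+14+16+4+11+4 = 69
… (352 more)
W → A → F → T → Y → L → E → W: 12+4+12+14+9+7+4 = 62  ← best
The minimum is 62.
One optimal route: W → A → F → T → Y → L → E → W (or its reverse).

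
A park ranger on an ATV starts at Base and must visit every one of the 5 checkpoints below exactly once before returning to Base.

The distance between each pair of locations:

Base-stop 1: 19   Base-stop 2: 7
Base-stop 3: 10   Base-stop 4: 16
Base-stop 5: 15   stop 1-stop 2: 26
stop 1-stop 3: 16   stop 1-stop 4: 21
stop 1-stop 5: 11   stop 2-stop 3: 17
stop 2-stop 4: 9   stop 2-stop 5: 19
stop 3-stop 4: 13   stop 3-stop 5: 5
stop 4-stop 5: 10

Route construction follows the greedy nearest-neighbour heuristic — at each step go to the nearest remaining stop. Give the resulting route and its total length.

Base → [stop 2:7 / stop 3:10 / stop 5:15 / stop 4:16 / stop 1:19] → stop 2 (7)
stop 2 → [stop 4:9 / stop 3:17 / stop 5:19 / stop 1:26] → stop 4 (9)
stop 4 → [stop 5:10 / stop 3:13 / stop 1:21] → stop 5 (10)
stop 5 → [stop 3:5 / stop 1:11] → stop 3 (5)
stop 3 → [stop 1:16] → stop 1 (16)
Return stop 1→Base: 19.
Total = 7 + 9 + 10 + 5 + 16 + 19 = 66.

Total distance 66 via the nearest-neighbour route Base → stop 2 → stop 4 → stop 5 → stop 3 → stop 1 → Base.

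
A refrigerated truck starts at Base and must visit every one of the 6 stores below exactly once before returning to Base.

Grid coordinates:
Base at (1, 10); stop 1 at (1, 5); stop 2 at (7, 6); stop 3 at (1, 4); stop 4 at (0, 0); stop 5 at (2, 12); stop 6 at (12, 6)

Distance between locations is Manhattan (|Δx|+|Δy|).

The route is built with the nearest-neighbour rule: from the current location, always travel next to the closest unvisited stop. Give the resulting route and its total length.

50 along Base → stop 5 → stop 1 → stop 3 → stop 4 → stop 2 → stop 6 → Base.

At Base the remaining stops are stop 5 3, stop 1 5, stop 3 6, stop 2 10, stop 4 11, stop 6 15; go to stop 5.
At stop 5 the remaining stops are stop 1 8, stop 3 9, stop 2 11, stop 4 14, stop 6 16; go to stop 1.
At stop 1 the remaining stops are stop 3 1, stop 4 6, stop 2 7, stop 6 12; go to stop 3.
At stop 3 the remaining stops are stop 4 5, stop 2 8, stop 6 13; go to stop 4.
At stop 4 the remaining stops are stop 2 13, stop 6 18; go to stop 2.
At stop 2 the remaining stops are stop 6 5; go to stop 6.
Return stop 6→Base: 15.
Total = 3 + 8 + 1 + 5 + 13 + 5 + 15 = 50.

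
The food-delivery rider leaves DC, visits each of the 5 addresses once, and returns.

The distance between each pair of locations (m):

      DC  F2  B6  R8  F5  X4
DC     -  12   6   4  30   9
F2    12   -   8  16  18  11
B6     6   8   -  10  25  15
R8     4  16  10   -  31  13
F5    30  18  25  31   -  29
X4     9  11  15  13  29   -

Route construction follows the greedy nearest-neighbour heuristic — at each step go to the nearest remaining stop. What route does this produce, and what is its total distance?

Nearest-neighbour total = 92 m; route DC → R8 → B6 → F2 → X4 → F5 → DC.

From DC: distances to unvisited — R8=4, B6=6, X4=9, F2=12, F5=30. Nearest is R8 (4).
From R8: distances to unvisited — B6=10, X4=13, F2=16, F5=31. Nearest is B6 (10).
From B6: distances to unvisited — F2=8, X4=15, F5=25. Nearest is F2 (8).
From F2: distances to unvisited — X4=11, F5=18. Nearest is X4 (11).
From X4: distances to unvisited — F5=29. Nearest is F5 (29).
Return F5→DC: 30.
Total = 4 + 10 + 8 + 11 + 29 + 30 = 92.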